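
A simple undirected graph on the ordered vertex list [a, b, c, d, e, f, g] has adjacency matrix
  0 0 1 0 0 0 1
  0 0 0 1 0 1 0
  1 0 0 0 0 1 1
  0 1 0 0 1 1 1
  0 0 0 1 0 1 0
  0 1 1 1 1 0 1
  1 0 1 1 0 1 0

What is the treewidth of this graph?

A width-2 tree decomposition is:
Bags: B1 = {d, f, g}  B2 = {d, e, f}  B3 = {b, d, f}  B4 = {c, f, g}  B5 = {a, c, g}
Tree: B1–B2, B1–B3, B1–B4, B4–B5
Each bag holds 3 vertices, so the decomposition has width 2, which upper-bounds the treewidth. For the lower bound, the 3 vertices {a, c, g} are pairwise adjacent, and any tree decomposition puts a clique entirely inside one bag — forcing width ≥ 2. Combining the bounds, tw(G) = 2.

2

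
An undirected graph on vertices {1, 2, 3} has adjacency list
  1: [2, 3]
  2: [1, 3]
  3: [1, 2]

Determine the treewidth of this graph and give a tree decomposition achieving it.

Treewidth 2.
Bags: B1 = {1, 2, 3}
Tree: (single bag)

With just one bag of size 3, the width is 3 − 1 = 2, so tw(G) ≤ 2. Conversely, {1, 2, 3} is a clique of size 3, and the vertices of any clique must share a bag in every tree decomposition; so some bag has ≥ 3 vertices and tw(G) ≥ 2. Combining the bounds, tw(G) = 2.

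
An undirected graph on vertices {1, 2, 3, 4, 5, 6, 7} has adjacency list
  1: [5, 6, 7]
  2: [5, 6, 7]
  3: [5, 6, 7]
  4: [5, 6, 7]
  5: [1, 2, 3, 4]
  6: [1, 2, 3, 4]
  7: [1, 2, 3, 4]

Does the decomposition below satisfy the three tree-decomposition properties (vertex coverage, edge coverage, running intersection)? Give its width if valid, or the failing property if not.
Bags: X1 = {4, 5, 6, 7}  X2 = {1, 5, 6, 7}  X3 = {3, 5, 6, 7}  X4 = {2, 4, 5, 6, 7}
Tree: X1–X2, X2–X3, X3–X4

No — bags containing vertex 4 are not connected in the tree.

A tree decomposition must satisfy three properties: every vertex lies in some bag; for every edge, both endpoints lie together in some bag; and for every vertex, the bags containing it form a connected subtree. Here bags containing vertex 4 are not connected in the tree, so the decomposition is invalid.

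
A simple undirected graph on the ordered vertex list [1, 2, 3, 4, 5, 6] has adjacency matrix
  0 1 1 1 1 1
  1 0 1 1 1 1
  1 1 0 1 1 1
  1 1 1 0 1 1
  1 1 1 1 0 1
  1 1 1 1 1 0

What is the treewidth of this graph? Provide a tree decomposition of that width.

Treewidth 5.
One optimal decomposition is:
Bags: B1 = {1, 2, 3, 4, 5, 6}
Tree: (single bag)

With just one bag of size 6, the width is 6 − 1 = 5, so tw(G) ≤ 5. Conversely, {1, 2, 3, 4, 5, 6} is a clique of size 6, and the vertices of any clique must share a bag in every tree decomposition; so some bag has ≥ 6 vertices and tw(G) ≥ 5. Combining the bounds, tw(G) = 5.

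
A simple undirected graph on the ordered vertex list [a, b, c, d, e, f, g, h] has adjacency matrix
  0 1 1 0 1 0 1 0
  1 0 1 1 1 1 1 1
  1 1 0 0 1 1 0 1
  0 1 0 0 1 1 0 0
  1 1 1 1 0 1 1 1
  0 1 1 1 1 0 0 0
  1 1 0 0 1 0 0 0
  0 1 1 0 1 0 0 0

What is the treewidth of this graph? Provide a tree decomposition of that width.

Each bag holds 4 vertices, so the decomposition has width 3, which upper-bounds the treewidth. On the other hand G contains the 4-clique {b, d, e, f}. A clique must lie in a single bag of any decomposition, so no decomposition can have width below 3. Combining the bounds, tw(G) = 3.

Treewidth 3.
One such decomposition:
Bags: B1 = {b, c, e, f}  B2 = {b, d, e, f}  B3 = {b, c, e, h}  B4 = {a, b, c, e}  B5 = {a, b, e, g}
Tree: B1–B2, B1–B3, B1–B4, B4–B5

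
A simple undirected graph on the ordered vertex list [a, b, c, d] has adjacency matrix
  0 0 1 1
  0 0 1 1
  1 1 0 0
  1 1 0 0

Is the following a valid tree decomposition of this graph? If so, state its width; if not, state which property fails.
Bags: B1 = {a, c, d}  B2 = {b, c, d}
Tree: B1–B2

Every vertex of G appears in some bag (union = {a, b, c, d}); every edge is covered by a bag; and for each vertex v the set of bags containing v is connected in the bag tree. The decomposition is therefore valid. The largest bag has 3 vertices, so the width is 2.

Yes; width 2.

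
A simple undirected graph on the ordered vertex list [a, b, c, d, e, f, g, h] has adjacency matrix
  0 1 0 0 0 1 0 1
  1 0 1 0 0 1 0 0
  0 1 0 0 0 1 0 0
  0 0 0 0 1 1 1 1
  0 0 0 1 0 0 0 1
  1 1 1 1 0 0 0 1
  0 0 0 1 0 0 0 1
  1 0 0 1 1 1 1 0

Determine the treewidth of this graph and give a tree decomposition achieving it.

Treewidth 2.
Bags: B1 = {d, f, h}  B2 = {d, e, h}  B3 = {d, g, h}  B4 = {a, f, h}  B5 = {a, b, f}  B6 = {b, c, f}
Tree: B1–B2, B2–B3, B1–B4, B4–B5, B5–B6

Each bag holds 3 vertices, so the decomposition has width 2, which upper-bounds the treewidth. For the lower bound, the 3 vertices {d, g, h} are pairwise adjacent, and any tree decomposition puts a clique entirely inside one bag — forcing width ≥ 2. The upper and lower bounds meet at 2, so that is the treewidth.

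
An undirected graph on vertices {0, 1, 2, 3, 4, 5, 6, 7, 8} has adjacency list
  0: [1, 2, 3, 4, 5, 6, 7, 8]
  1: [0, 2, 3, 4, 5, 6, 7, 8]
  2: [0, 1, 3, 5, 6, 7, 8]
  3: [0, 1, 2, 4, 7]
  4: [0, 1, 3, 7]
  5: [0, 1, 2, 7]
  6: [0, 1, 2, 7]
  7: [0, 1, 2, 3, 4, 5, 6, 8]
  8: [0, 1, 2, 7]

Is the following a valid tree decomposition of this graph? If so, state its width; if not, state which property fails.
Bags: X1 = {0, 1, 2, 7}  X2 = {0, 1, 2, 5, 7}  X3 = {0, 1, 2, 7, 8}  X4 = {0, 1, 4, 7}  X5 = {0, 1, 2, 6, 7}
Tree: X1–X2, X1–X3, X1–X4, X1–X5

A tree decomposition must satisfy three properties: every vertex lies in some bag; for every edge, both endpoints lie together in some bag; and for every vertex, the bags containing it form a connected subtree. Here vertex 3 appears in no bag, so the decomposition is invalid.

No — vertex 3 appears in no bag.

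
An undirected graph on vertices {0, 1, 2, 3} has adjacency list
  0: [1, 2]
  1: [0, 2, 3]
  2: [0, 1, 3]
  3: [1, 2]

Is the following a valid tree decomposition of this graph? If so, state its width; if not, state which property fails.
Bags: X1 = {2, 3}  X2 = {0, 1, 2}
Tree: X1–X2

No — edge (1,3) lies in no bag.

A tree decomposition must satisfy three properties: every vertex lies in some bag; for every edge, both endpoints lie together in some bag; and for every vertex, the bags containing it form a connected subtree. Here edge (1,3) lies in no bag, so the decomposition is invalid.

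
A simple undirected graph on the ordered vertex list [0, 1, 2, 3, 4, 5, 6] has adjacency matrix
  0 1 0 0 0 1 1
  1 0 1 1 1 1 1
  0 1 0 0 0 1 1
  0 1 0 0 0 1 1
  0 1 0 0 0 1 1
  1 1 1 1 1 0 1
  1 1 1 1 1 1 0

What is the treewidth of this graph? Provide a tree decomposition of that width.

Treewidth 3.
One optimal decomposition is:
Bags: B1 = {1, 3, 5, 6}  B2 = {1, 4, 5, 6}  B3 = {0, 1, 5, 6}  B4 = {1, 2, 5, 6}
Tree: B1–B2, B2–B3, B2–B4

Every bag has size at most 4, so the width is 4 − 1 = 3 and tw(G) ≤ 3. Conversely, {0, 1, 5, 6} is a clique of size 4, and the vertices of any clique must share a bag in every tree decomposition; so some bag has ≥ 4 vertices and tw(G) ≥ 3. The upper and lower bounds meet at 3, so that is the treewidth.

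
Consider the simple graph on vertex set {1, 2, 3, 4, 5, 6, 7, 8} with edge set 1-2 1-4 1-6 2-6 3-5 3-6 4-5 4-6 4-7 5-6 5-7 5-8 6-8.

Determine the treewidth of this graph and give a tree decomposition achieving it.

Treewidth 2.
One such decomposition:
Bags: B1 = {3, 5, 6}  B2 = {4, 5, 6}  B3 = {4, 5, 7}  B4 = {1, 4, 6}  B5 = {1, 2, 6}  B6 = {5, 6, 8}
Tree: B1–B2, B2–B3, B2–B4, B4–B5, B1–B6

Each bag holds 3 vertices, so the decomposition has width 2, which upper-bounds the treewidth. For the lower bound, the 3 vertices {1, 2, 6} are pairwise adjacent, and any tree decomposition puts a clique entirely inside one bag — forcing width ≥ 2. Therefore the treewidth is 2.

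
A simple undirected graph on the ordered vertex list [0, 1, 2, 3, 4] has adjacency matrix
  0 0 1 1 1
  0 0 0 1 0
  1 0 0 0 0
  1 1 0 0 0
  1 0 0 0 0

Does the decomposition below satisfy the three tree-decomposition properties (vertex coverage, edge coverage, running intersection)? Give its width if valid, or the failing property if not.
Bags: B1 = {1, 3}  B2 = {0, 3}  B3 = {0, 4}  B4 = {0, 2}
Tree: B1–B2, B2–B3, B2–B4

Vertex coverage: the bags together contain {0, 1, 2, 3, 4}, the full vertex set. Edge coverage: each edge of G has both endpoints in at least one bag. Running intersection: for every vertex, the bags containing it form a connected subtree. All three properties hold, so this is a valid tree decomposition of width max|bag| − 1 = 1, and hence tw(G) ≤ 1.

Yes; width 1.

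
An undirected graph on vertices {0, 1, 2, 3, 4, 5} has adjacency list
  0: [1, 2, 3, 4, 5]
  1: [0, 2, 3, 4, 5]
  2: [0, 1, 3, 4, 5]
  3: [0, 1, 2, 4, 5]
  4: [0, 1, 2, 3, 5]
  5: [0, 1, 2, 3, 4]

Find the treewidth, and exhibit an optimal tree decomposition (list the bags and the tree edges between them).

A single bag containing all 6 vertices is trivially a valid decomposition of width 5. Conversely, {0, 1, 2, 3, 4, 5} is a clique of size 6, and the vertices of any clique must share a bag in every tree decomposition; so some bag has ≥ 6 vertices and tw(G) ≥ 5. Combining the bounds, tw(G) = 5.

Treewidth 5.
One such decomposition:
Bags: B1 = {0, 1, 2, 3, 4, 5}
Tree: (single bag)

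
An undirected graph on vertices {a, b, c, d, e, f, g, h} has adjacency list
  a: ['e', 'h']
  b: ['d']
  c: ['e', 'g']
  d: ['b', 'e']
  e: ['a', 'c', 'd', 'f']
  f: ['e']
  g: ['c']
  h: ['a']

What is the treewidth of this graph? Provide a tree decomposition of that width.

Treewidth 1.
One optimal decomposition is:
Bags: B1 = {d, e}  B2 = {a, e}  B3 = {c, e}  B4 = {e, f}  B5 = {a, h}  B6 = {c, g}  B7 = {b, d}
Tree: B1–B2, B1–B3, B3–B4, B2–B5, B3–B6, B1–B7

Each bag holds 2 vertices, so the decomposition has width 1, which upper-bounds the treewidth. Any graph with an edge has treewidth ≥ 1, and G has the edge e–d. Therefore the treewidth is 1.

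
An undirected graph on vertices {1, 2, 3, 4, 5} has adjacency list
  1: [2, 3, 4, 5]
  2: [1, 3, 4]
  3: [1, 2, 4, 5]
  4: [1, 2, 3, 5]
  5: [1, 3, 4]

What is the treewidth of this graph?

3

A width-3 tree decomposition is:
Bags: B1 = {1, 3, 4, 5}  B2 = {1, 2, 3, 4}
Tree: B1–B2
The largest bag has 4 vertices, giving width 3; this decomposition certifies tw(G) ≤ 3. For the lower bound, the 4 vertices {1, 2, 3, 4} are pairwise adjacent, and any tree decomposition puts a clique entirely inside one bag — forcing width ≥ 3. The upper and lower bounds meet at 3, so that is the treewidth.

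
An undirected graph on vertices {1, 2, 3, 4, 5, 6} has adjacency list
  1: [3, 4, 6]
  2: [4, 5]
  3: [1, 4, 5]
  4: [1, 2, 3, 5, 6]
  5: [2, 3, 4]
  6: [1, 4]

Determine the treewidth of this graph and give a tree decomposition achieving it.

Treewidth 2.
Bags: B1 = {1, 3, 4}  B2 = {3, 4, 5}  B3 = {1, 4, 6}  B4 = {2, 4, 5}
Tree: B1–B2, B1–B3, B2–B4

The largest bag has 3 vertices, giving width 2; this decomposition certifies tw(G) ≤ 2. On the other hand G contains the 3-clique {1, 3, 4}. A clique must lie in a single bag of any decomposition, so no decomposition can have width below 2. Combining the bounds, tw(G) = 2.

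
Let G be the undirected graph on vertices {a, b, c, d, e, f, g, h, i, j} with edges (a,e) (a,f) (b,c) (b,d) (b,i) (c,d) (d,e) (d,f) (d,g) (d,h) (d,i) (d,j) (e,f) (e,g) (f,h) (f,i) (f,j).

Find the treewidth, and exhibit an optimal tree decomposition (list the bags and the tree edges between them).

The largest bag has 3 vertices, giving width 2; this decomposition certifies tw(G) ≤ 2. For the lower bound, the 3 vertices {d, e, g} are pairwise adjacent, and any tree decomposition puts a clique entirely inside one bag — forcing width ≥ 2. Combining the bounds, tw(G) = 2.

Treewidth 2.
Bags: B1 = {d, f, j}  B2 = {d, e, f}  B3 = {d, f, i}  B4 = {d, e, g}  B5 = {a, e, f}  B6 = {b, d, i}  B7 = {b, c, d}  B8 = {d, f, h}
Tree: B1–B2, B2–B3, B2–B4, B2–B5, B3–B6, B6–B7, B1–B8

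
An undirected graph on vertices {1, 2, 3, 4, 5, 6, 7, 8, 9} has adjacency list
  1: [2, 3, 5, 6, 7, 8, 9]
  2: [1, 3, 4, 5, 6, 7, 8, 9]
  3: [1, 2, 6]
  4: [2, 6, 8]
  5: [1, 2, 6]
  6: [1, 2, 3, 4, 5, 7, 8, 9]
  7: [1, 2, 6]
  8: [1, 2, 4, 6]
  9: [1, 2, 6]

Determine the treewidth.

A width-3 tree decomposition is:
Bags: B1 = {1, 2, 6, 8}  B2 = {1, 2, 6, 7}  B3 = {1, 2, 6, 9}  B4 = {1, 2, 3, 6}  B5 = {2, 4, 6, 8}  B6 = {1, 2, 5, 6}
Tree: B1–B2, B1–B3, B3–B4, B1–B5, B3–B6
The largest bag has 4 vertices, giving width 3; this decomposition certifies tw(G) ≤ 3. Conversely, {1, 2, 3, 6} is a clique of size 4, and the vertices of any clique must share a bag in every tree decomposition; so some bag has ≥ 4 vertices and tw(G) ≥ 3. Combining the bounds, tw(G) = 3.

3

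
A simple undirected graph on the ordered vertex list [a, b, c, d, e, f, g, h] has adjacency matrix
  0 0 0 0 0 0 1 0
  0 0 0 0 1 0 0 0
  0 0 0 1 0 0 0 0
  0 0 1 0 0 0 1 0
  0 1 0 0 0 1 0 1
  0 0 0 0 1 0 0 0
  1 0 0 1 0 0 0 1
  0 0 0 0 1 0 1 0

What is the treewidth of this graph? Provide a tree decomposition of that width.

Every bag has size at most 2, so the width is 2 − 1 = 1 and tw(G) ≤ 1. G has an edge, so its treewidth is at least 1. The upper and lower bounds meet at 1, so that is the treewidth.

Treewidth 1.
One optimal decomposition is:
Bags: B1 = {g, h}  B2 = {a, g}  B3 = {d, g}  B4 = {e, h}  B5 = {c, d}  B6 = {b, e}  B7 = {e, f}
Tree: B1–B2, B1–B3, B1–B4, B3–B5, B4–B6, B6–B7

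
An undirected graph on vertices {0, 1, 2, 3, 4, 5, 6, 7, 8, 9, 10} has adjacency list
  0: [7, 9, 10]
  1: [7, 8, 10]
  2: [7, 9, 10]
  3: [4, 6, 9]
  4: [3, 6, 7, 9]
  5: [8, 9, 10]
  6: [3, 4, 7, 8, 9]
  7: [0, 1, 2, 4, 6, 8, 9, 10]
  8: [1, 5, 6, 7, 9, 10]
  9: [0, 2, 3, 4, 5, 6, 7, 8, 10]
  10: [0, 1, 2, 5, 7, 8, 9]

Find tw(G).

3

A width-3 tree decomposition is:
Bags: B1 = {7, 8, 9, 10}  B2 = {1, 7, 8, 10}  B3 = {0, 7, 9, 10}  B4 = {2, 7, 9, 10}  B5 = {6, 7, 8, 9}  B6 = {4, 6, 7, 9}  B7 = {3, 4, 6, 9}  B8 = {5, 8, 9, 10}
Tree: B1–B2, B1–B3, B3–B4, B1–B5, B5–B6, B6–B7, B1–B8
The largest bag has 4 vertices, giving width 3; this decomposition certifies tw(G) ≤ 3. For the lower bound, the 4 vertices {1, 7, 8, 10} are pairwise adjacent, and any tree decomposition puts a clique entirely inside one bag — forcing width ≥ 3. Hence tw(G) = 3 exactly.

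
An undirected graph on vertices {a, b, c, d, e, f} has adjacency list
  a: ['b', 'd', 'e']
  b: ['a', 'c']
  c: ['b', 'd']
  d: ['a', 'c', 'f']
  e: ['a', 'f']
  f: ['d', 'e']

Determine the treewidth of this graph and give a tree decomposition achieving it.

The largest bag has 3 vertices, giving width 2; this decomposition certifies tw(G) ≤ 2. For the lower bound, G contains the cycle e–f–d–a–e, so G is not a forest; only forests have treewidth ≤ 1, hence tw(G) ≥ 2. Therefore the treewidth is 2.

Treewidth 2.
Bags: B1 = {a, e, f}  B2 = {a, d, f}  B3 = {a, b, d}  B4 = {b, c, d}
Tree: B1–B2, B2–B3, B3–B4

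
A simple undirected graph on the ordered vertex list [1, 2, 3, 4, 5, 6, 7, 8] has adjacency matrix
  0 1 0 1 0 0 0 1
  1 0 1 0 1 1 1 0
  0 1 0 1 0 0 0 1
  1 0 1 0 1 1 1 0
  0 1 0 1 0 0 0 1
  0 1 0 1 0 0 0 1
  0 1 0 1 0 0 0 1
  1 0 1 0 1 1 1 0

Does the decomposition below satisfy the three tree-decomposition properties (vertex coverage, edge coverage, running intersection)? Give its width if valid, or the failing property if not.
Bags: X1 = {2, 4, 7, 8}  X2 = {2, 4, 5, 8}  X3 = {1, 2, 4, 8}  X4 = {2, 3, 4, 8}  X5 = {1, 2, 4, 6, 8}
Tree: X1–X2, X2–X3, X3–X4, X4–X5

A tree decomposition must satisfy three properties: every vertex lies in some bag; for every edge, both endpoints lie together in some bag; and for every vertex, the bags containing it form a connected subtree. Here bags containing vertex 1 are not connected in the tree, so the decomposition is invalid.

No — bags containing vertex 1 are not connected in the tree.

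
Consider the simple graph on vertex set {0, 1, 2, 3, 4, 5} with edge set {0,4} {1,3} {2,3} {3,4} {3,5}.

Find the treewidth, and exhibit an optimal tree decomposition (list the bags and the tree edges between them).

Every bag has size at most 2, so the width is 2 − 1 = 1 and tw(G) ≤ 1. Since G has at least one edge (e.g. 1–3), it is not an edgeless graph, so tw(G) ≥ 1. The upper and lower bounds meet at 1, so that is the treewidth.

Treewidth 1.
Bags: B1 = {1, 3}  B2 = {3, 5}  B3 = {2, 3}  B4 = {3, 4}  B5 = {0, 4}
Tree: B1–B2, B2–B3, B2–B4, B4–B5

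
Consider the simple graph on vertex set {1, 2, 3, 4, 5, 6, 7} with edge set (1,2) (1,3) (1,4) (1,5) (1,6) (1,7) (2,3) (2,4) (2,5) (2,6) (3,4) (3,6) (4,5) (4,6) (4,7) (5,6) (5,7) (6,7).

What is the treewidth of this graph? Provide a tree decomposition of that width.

The largest bag has 5 vertices, giving width 4; this decomposition certifies tw(G) ≤ 4. For the lower bound, the 5 vertices {1, 2, 3, 4, 6} are pairwise adjacent, and any tree decomposition puts a clique entirely inside one bag — forcing width ≥ 4. Hence tw(G) = 4 exactly.

Treewidth 4.
One such decomposition:
Bags: B1 = {1, 2, 4, 5, 6}  B2 = {1, 2, 3, 4, 6}  B3 = {1, 4, 5, 6, 7}
Tree: B1–B2, B1–B3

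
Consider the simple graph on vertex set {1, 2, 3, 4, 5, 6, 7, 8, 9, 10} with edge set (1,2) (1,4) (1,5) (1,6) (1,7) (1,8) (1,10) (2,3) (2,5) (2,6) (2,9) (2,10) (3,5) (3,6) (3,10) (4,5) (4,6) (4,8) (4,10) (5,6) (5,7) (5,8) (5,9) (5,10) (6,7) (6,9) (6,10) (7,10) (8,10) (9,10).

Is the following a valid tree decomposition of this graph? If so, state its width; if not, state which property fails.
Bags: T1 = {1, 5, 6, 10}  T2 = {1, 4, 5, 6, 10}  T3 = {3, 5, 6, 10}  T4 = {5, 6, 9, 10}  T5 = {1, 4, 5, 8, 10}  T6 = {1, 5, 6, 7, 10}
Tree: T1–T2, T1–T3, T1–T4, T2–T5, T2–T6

No — vertex 2 appears in no bag.

A tree decomposition must satisfy three properties: every vertex lies in some bag; for every edge, both endpoints lie together in some bag; and for every vertex, the bags containing it form a connected subtree. Here vertex 2 appears in no bag, so the decomposition is invalid.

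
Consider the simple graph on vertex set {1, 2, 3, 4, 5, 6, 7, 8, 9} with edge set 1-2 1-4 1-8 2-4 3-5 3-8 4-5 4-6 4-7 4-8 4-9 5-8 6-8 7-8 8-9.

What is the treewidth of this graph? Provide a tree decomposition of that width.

Treewidth 2.
One such decomposition:
Bags: B1 = {4, 6, 8}  B2 = {4, 7, 8}  B3 = {4, 5, 8}  B4 = {4, 8, 9}  B5 = {3, 5, 8}  B6 = {1, 4, 8}  B7 = {1, 2, 4}
Tree: B1–B2, B1–B3, B2–B4, B3–B5, B3–B6, B6–B7

Every bag has size at most 3, so the width is 3 − 1 = 2 and tw(G) ≤ 2. For the lower bound, the 3 vertices {3, 5, 8} are pairwise adjacent, and any tree decomposition puts a clique entirely inside one bag — forcing width ≥ 2. Combining the bounds, tw(G) = 2.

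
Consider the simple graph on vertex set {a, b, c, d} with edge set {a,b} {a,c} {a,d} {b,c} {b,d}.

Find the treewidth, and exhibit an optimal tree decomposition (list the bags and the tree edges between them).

Each bag holds 3 vertices, so the decomposition has width 2, which upper-bounds the treewidth. On the other hand G contains the 3-clique {a, b, d}. A clique must lie in a single bag of any decomposition, so no decomposition can have width below 2. Therefore the treewidth is 2.

Treewidth 2.
One optimal decomposition is:
Bags: B1 = {a, b, d}  B2 = {a, b, c}
Tree: B1–B2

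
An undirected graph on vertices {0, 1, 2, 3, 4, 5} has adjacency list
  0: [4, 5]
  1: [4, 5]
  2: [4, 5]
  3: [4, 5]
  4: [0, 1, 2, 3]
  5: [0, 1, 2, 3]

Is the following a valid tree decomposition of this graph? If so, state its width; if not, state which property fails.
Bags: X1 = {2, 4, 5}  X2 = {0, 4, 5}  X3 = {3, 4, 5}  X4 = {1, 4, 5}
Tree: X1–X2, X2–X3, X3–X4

Yes; width 2.

Vertex coverage: the bags together contain {0, 1, 2, 3, 4, 5}, the full vertex set. Edge coverage: each edge of G has both endpoints in at least one bag. Running intersection: for every vertex, the bags containing it form a connected subtree. All three properties hold, so this is a valid tree decomposition of width max|bag| − 1 = 2, and hence tw(G) ≤ 2.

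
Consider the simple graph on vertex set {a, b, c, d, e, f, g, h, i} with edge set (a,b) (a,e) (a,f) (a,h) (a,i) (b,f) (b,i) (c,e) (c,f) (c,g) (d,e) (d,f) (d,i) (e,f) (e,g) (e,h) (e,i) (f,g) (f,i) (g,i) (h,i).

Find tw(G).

A width-3 tree decomposition is:
Bags: B1 = {a, e, f, i}  B2 = {e, f, g, i}  B3 = {d, e, f, i}  B4 = {c, e, f, g}  B5 = {a, b, f, i}  B6 = {a, e, h, i}
Tree: B1–B2, B1–B3, B2–B4, B1–B5, B1–B6
The largest bag has 4 vertices, giving width 3; this decomposition certifies tw(G) ≤ 3. For the lower bound, the 4 vertices {a, e, h, i} are pairwise adjacent, and any tree decomposition puts a clique entirely inside one bag — forcing width ≥ 3. The upper and lower bounds meet at 3, so that is the treewidth.

3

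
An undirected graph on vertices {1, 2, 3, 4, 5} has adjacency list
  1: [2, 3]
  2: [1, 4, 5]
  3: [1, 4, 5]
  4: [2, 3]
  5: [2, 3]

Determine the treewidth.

A width-2 tree decomposition is:
Bags: B1 = {2, 3, 5}  B2 = {1, 2, 3}  B3 = {2, 3, 4}
Tree: B1–B2, B2–B3
Each bag holds 3 vertices, so the decomposition has width 2, which upper-bounds the treewidth. Since 5–2–1–3–5 is a cycle in G, G is not acyclic. Forests are exactly the graphs of treewidth ≤ 1, so tw(G) ≥ 2. Therefore the treewidth is 2.

2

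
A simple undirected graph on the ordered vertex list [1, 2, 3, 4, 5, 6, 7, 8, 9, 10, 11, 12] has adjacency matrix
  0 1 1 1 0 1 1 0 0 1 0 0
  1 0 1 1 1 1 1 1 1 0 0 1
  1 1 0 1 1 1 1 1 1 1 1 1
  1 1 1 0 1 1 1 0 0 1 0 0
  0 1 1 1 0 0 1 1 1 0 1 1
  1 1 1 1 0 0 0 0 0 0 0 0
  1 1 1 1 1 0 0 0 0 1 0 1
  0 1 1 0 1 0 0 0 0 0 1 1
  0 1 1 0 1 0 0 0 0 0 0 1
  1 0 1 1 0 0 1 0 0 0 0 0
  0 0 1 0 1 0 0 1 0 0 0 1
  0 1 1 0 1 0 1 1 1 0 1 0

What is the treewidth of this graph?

A width-4 tree decomposition is:
Bags: B1 = {1, 2, 3, 4, 7}  B2 = {2, 3, 4, 5, 7}  B3 = {2, 3, 5, 7, 12}  B4 = {2, 3, 5, 9, 12}  B5 = {2, 3, 5, 8, 12}  B6 = {1, 2, 3, 4, 6}  B7 = {1, 3, 4, 7, 10}  B8 = {3, 5, 8, 11, 12}
Tree: B1–B2, B2–B3, B3–B4, B4–B5, B1–B6, B1–B7, B5–B8
Every bag has size at most 5, so the width is 5 − 1 = 4 and tw(G) ≤ 4. Conversely, {3, 5, 8, 11, 12} is a clique of size 5, and the vertices of any clique must share a bag in every tree decomposition; so some bag has ≥ 5 vertices and tw(G) ≥ 4. Combining the bounds, tw(G) = 4.

4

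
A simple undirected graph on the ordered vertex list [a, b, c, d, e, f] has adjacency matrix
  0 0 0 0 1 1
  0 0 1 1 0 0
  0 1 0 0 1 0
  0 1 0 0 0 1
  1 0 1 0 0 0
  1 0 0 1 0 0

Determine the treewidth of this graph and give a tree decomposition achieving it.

Treewidth 2.
One optimal decomposition is:
Bags: B1 = {b, c, d}  B2 = {c, d, e}  B3 = {a, d, e}  B4 = {a, d, f}
Tree: B1–B2, B2–B3, B3–B4

The largest bag has 3 vertices, giving width 2; this decomposition certifies tw(G) ≤ 2. The edges d–b–c–e–a–f–d form a cycle, so G is not a tree and its treewidth is at least 2. Combining the bounds, tw(G) = 2.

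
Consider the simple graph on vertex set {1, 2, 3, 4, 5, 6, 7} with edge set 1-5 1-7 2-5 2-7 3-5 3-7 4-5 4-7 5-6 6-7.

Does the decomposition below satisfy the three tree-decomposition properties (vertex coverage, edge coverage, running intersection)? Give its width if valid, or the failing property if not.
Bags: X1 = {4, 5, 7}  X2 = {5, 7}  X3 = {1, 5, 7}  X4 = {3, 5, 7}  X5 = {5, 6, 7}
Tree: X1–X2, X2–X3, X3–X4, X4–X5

A tree decomposition must satisfy three properties: every vertex lies in some bag; for every edge, both endpoints lie together in some bag; and for every vertex, the bags containing it form a connected subtree. Here vertex 2 appears in no bag, so the decomposition is invalid.

No — vertex 2 appears in no bag.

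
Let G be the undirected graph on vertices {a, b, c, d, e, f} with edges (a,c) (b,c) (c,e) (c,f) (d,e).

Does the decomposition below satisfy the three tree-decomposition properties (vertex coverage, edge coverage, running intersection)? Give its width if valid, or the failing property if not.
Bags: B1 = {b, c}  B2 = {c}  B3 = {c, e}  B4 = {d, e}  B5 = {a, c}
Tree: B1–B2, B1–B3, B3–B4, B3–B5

No — vertex f appears in no bag.

A tree decomposition must satisfy three properties: every vertex lies in some bag; for every edge, both endpoints lie together in some bag; and for every vertex, the bags containing it form a connected subtree. Here vertex f appears in no bag, so the decomposition is invalid.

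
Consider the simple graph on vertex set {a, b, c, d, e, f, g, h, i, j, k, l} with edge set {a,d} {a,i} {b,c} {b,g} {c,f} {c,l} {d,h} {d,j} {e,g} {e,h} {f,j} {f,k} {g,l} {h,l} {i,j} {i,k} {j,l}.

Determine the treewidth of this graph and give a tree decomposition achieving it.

Every bag has size at most 4, so the width is 4 − 1 = 3 and tw(G) ≤ 3. For the lower bound: the 4 vertex sets {a,i,k}, {f}, {j}, {c,d,h,l} are disjoint, each induces a connected subgraph, and every pair is joined by at least one edge of G. Contracting each set to a single vertex therefore yields K_{4} as a minor, and since treewidth is minor-monotone, tw(G) ≥ tw(K_{4}) = 3. The upper and lower bounds meet at 3, so that is the treewidth.

Treewidth 3.
One optimal decomposition is:
Bags: B1 = {a, f, i, k}  B2 = {a, f, i, j}  B3 = {a, d, f, j}  B4 = {c, d, f, j}  B5 = {c, d, j, l}  B6 = {c, d, h, l}  B7 = {b, c, h, l}  B8 = {b, g, h, l}  B9 = {b, e, g, h}
Tree: B1–B2, B2–B3, B3–B4, B4–B5, B5–B6, B6–B7, B7–B8, B8–B9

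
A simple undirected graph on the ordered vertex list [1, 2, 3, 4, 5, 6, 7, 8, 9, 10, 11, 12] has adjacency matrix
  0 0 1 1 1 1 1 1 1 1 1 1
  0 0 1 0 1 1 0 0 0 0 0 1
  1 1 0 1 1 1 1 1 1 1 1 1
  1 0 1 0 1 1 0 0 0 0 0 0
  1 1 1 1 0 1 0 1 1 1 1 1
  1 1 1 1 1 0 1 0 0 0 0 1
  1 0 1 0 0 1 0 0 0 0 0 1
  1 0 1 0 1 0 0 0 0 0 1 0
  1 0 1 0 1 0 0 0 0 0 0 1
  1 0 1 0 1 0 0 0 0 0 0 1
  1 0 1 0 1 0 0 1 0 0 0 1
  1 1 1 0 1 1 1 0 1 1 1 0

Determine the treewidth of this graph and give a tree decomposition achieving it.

Every bag has size at most 5, so the width is 5 − 1 = 4 and tw(G) ≤ 4. Conversely, {1, 3, 5, 8, 11} is a clique of size 5, and the vertices of any clique must share a bag in every tree decomposition; so some bag has ≥ 5 vertices and tw(G) ≥ 4. Hence tw(G) = 4 exactly.

Treewidth 4.
One optimal decomposition is:
Bags: B1 = {1, 3, 5, 11, 12}  B2 = {1, 3, 5, 6, 12}  B3 = {2, 3, 5, 6, 12}  B4 = {1, 3, 5, 10, 12}  B5 = {1, 3, 5, 9, 12}  B6 = {1, 3, 5, 8, 11}  B7 = {1, 3, 4, 5, 6}  B8 = {1, 3, 6, 7, 12}
Tree: B1–B2, B2–B3, B2–B4, B4–B5, B1–B6, B2–B7, B2–B8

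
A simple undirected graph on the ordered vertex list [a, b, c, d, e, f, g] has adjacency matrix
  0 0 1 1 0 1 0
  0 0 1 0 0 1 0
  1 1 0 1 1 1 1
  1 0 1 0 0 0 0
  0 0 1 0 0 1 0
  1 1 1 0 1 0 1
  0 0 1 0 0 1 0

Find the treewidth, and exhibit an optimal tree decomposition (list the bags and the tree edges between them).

Treewidth 2.
Bags: B1 = {c, e, f}  B2 = {c, f, g}  B3 = {a, c, f}  B4 = {b, c, f}  B5 = {a, c, d}
Tree: B1–B2, B1–B3, B3–B4, B3–B5

The largest bag has 3 vertices, giving width 2; this decomposition certifies tw(G) ≤ 2. For the lower bound, the 3 vertices {a, c, d} are pairwise adjacent, and any tree decomposition puts a clique entirely inside one bag — forcing width ≥ 2. Combining the bounds, tw(G) = 2.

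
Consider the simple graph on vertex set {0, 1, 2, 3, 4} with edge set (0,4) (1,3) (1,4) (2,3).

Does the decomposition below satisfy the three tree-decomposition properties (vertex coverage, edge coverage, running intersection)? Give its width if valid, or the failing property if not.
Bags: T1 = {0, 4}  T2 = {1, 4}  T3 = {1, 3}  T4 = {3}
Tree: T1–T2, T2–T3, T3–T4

No — vertex 2 appears in no bag.

A tree decomposition must satisfy three properties: every vertex lies in some bag; for every edge, both endpoints lie together in some bag; and for every vertex, the bags containing it form a connected subtree. Here vertex 2 appears in no bag, so the decomposition is invalid.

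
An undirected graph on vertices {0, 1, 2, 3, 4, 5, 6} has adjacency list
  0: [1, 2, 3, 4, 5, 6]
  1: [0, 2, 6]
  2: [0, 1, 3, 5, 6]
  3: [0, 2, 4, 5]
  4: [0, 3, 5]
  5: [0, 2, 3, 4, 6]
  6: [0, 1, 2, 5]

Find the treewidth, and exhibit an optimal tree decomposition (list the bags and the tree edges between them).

Treewidth 3.
Bags: B1 = {0, 2, 3, 5}  B2 = {0, 2, 5, 6}  B3 = {0, 3, 4, 5}  B4 = {0, 1, 2, 6}
Tree: B1–B2, B1–B3, B2–B4

Each bag holds 4 vertices, so the decomposition has width 3, which upper-bounds the treewidth. Conversely, {0, 1, 2, 6} is a clique of size 4, and the vertices of any clique must share a bag in every tree decomposition; so some bag has ≥ 4 vertices and tw(G) ≥ 3. Combining the bounds, tw(G) = 3.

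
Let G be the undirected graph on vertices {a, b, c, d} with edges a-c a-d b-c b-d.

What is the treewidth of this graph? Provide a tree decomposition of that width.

Treewidth 2.
Bags: B1 = {b, c, d}  B2 = {a, c, d}
Tree: B1–B2

The largest bag has 3 vertices, giving width 2; this decomposition certifies tw(G) ≤ 2. The edges d–b–c–a–d form a cycle, so G is not a tree and its treewidth is at least 2. Combining the bounds, tw(G) = 2.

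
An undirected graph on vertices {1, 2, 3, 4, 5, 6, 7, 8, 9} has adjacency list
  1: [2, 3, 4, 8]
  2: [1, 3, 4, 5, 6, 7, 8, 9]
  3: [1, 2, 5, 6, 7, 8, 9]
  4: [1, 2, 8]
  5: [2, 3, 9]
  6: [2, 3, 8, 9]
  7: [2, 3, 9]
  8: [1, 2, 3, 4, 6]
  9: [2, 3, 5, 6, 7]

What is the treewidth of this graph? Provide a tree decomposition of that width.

Treewidth 3.
One such decomposition:
Bags: B1 = {2, 3, 6, 8}  B2 = {2, 3, 6, 9}  B3 = {1, 2, 3, 8}  B4 = {1, 2, 4, 8}  B5 = {2, 3, 7, 9}  B6 = {2, 3, 5, 9}
Tree: B1–B2, B1–B3, B3–B4, B2–B5, B5–B6

The largest bag has 4 vertices, giving width 3; this decomposition certifies tw(G) ≤ 3. For the lower bound, the 4 vertices {1, 2, 3, 8} are pairwise adjacent, and any tree decomposition puts a clique entirely inside one bag — forcing width ≥ 3. The upper and lower bounds meet at 3, so that is the treewidth.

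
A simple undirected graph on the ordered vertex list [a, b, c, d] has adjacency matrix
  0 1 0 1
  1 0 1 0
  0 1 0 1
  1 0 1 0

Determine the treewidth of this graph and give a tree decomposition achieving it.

Treewidth 2.
One optimal decomposition is:
Bags: B1 = {a, b, c}  B2 = {a, c, d}
Tree: B1–B2

Each bag holds 3 vertices, so the decomposition has width 2, which upper-bounds the treewidth. The edges c–b–a–d–c form a cycle, so G is not a tree and its treewidth is at least 2. The upper and lower bounds meet at 2, so that is the treewidth.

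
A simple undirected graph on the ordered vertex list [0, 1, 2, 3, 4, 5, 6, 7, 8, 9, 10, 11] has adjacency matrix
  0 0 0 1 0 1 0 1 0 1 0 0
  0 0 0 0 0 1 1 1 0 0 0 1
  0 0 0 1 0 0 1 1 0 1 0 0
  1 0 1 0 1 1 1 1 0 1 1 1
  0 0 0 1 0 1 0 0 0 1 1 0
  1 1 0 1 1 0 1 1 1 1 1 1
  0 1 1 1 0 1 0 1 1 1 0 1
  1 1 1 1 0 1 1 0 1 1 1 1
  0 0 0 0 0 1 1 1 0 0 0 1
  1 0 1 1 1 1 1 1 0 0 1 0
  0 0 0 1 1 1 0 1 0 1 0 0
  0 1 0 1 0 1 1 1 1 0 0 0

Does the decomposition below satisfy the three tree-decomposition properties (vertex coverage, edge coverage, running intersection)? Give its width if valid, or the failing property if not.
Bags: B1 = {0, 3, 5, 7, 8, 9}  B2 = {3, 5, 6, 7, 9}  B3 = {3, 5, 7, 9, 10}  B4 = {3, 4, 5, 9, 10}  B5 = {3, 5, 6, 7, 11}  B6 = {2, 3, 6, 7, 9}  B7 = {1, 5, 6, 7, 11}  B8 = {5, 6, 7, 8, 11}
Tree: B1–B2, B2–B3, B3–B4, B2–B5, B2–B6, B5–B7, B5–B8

No — bags containing vertex 8 are not connected in the tree.

A tree decomposition must satisfy three properties: every vertex lies in some bag; for every edge, both endpoints lie together in some bag; and for every vertex, the bags containing it form a connected subtree. Here bags containing vertex 8 are not connected in the tree, so the decomposition is invalid.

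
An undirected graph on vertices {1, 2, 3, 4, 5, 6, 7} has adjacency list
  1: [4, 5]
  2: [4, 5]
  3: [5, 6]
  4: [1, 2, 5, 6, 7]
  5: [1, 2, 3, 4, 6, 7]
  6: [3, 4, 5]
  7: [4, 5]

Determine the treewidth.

2

A width-2 tree decomposition is:
Bags: B1 = {4, 5, 6}  B2 = {1, 4, 5}  B3 = {3, 5, 6}  B4 = {2, 4, 5}  B5 = {4, 5, 7}
Tree: B1–B2, B1–B3, B1–B4, B4–B5
The largest bag has 3 vertices, giving width 2; this decomposition certifies tw(G) ≤ 2. Conversely, {3, 5, 6} is a clique of size 3, and the vertices of any clique must share a bag in every tree decomposition; so some bag has ≥ 3 vertices and tw(G) ≥ 2. Hence tw(G) = 2 exactly.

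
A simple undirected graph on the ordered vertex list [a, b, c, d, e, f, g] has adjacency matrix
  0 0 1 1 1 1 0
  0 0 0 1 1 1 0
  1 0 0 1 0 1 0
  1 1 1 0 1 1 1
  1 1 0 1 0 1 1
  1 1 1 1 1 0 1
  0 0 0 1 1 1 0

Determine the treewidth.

A width-3 tree decomposition is:
Bags: B1 = {a, d, e, f}  B2 = {a, c, d, f}  B3 = {d, e, f, g}  B4 = {b, d, e, f}
Tree: B1–B2, B1–B3, B1–B4
Each bag holds 4 vertices, so the decomposition has width 3, which upper-bounds the treewidth. Conversely, {d, e, f, g} is a clique of size 4, and the vertices of any clique must share a bag in every tree decomposition; so some bag has ≥ 4 vertices and tw(G) ≥ 3. The upper and lower bounds meet at 3, so that is the treewidth.

3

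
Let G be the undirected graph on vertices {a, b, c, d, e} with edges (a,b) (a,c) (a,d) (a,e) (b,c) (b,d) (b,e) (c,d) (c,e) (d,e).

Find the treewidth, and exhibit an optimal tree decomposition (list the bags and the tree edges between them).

Treewidth 4.
One optimal decomposition is:
Bags: B1 = {a, b, c, d, e}
Tree: (single bag)

A single bag containing all 5 vertices is trivially a valid decomposition of width 4. On the other hand G contains the 5-clique {a, b, c, d, e}. A clique must lie in a single bag of any decomposition, so no decomposition can have width below 4. The upper and lower bounds meet at 4, so that is the treewidth.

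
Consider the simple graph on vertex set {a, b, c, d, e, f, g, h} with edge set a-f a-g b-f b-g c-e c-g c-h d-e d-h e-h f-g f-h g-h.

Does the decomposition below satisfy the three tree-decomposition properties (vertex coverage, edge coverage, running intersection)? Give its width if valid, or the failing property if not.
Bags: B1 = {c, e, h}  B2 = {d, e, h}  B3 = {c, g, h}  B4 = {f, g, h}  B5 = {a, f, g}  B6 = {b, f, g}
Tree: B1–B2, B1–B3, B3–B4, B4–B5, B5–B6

Yes; width 2.

Every vertex of G appears in some bag (union = {a, b, c, d, e, f, g, h}); every edge is covered by a bag; and for each vertex v the set of bags containing v is connected in the bag tree. The decomposition is therefore valid. The largest bag has 3 vertices, so the width is 2.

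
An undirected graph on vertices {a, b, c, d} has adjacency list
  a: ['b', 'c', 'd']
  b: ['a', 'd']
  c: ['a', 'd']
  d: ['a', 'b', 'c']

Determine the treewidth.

A width-2 tree decomposition is:
Bags: B1 = {a, b, d}  B2 = {a, c, d}
Tree: B1–B2
Every bag has size at most 3, so the width is 3 − 1 = 2 and tw(G) ≤ 2. For the lower bound, the 3 vertices {a, c, d} are pairwise adjacent, and any tree decomposition puts a clique entirely inside one bag — forcing width ≥ 2. Combining the bounds, tw(G) = 2.

2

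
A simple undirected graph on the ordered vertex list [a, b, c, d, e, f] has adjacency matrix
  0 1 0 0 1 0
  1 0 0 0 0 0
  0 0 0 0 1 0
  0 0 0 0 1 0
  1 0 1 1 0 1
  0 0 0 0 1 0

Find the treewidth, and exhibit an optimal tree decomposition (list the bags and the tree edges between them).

Treewidth 1.
One optimal decomposition is:
Bags: B1 = {a, e}  B2 = {e, f}  B3 = {a, b}  B4 = {d, e}  B5 = {c, e}
Tree: B1–B2, B1–B3, B2–B4, B2–B5

Every bag has size at most 2, so the width is 2 − 1 = 1 and tw(G) ≤ 1. Since G has at least one edge (e.g. a–e), it is not an edgeless graph, so tw(G) ≥ 1. Therefore the treewidth is 1.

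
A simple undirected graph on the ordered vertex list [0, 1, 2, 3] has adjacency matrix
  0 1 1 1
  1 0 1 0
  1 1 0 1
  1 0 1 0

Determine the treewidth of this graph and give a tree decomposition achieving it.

Each bag holds 3 vertices, so the decomposition has width 2, which upper-bounds the treewidth. For the lower bound, the 3 vertices {0, 1, 2} are pairwise adjacent, and any tree decomposition puts a clique entirely inside one bag — forcing width ≥ 2. The upper and lower bounds meet at 2, so that is the treewidth.

Treewidth 2.
Bags: B1 = {0, 2, 3}  B2 = {0, 1, 2}
Tree: B1–B2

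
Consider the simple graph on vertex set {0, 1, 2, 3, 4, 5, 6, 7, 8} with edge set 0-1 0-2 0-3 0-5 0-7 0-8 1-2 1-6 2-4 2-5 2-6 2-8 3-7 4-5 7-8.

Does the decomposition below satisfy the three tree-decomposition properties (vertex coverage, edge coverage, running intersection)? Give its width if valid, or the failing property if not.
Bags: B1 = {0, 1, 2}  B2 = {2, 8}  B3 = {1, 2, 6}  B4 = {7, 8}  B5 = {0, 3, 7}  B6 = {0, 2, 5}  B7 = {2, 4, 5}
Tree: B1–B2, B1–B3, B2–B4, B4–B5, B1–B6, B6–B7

A tree decomposition must satisfy three properties: every vertex lies in some bag; for every edge, both endpoints lie together in some bag; and for every vertex, the bags containing it form a connected subtree. Here edge (0,8) lies in no bag, so the decomposition is invalid.

No — edge (0,8) lies in no bag.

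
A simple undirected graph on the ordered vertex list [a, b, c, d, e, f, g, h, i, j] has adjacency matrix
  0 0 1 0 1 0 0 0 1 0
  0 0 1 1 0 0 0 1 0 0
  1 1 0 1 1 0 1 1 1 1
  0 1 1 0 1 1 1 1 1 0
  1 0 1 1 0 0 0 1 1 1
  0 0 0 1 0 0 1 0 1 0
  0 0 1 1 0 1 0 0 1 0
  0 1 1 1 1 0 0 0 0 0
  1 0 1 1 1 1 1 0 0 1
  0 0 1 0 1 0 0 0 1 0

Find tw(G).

A width-3 tree decomposition is:
Bags: B1 = {c, d, g, i}  B2 = {c, d, e, i}  B3 = {d, f, g, i}  B4 = {c, d, e, h}  B5 = {a, c, e, i}  B6 = {c, e, i, j}  B7 = {b, c, d, h}
Tree: B1–B2, B1–B3, B2–B4, B2–B5, B2–B6, B4–B7
Each bag holds 4 vertices, so the decomposition has width 3, which upper-bounds the treewidth. Conversely, {c, d, g, i} is a clique of size 4, and the vertices of any clique must share a bag in every tree decomposition; so some bag has ≥ 4 vertices and tw(G) ≥ 3. The upper and lower bounds meet at 3, so that is the treewidth.

3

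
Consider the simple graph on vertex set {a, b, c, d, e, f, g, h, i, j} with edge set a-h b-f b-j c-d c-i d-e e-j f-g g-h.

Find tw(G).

1

A width-1 tree decomposition is:
Bags: B1 = {c, i}  B2 = {c, d}  B3 = {d, e}  B4 = {e, j}  B5 = {b, j}  B6 = {b, f}  B7 = {f, g}  B8 = {g, h}  B9 = {a, h}
Tree: B1–B2, B2–B3, B3–B4, B4–B5, B5–B6, B6–B7, B7–B8, B8–B9
Every bag has size at most 2, so the width is 2 − 1 = 1 and tw(G) ≤ 1. Since G has at least one edge (e.g. i–c), it is not an edgeless graph, so tw(G) ≥ 1. Combining the bounds, tw(G) = 1.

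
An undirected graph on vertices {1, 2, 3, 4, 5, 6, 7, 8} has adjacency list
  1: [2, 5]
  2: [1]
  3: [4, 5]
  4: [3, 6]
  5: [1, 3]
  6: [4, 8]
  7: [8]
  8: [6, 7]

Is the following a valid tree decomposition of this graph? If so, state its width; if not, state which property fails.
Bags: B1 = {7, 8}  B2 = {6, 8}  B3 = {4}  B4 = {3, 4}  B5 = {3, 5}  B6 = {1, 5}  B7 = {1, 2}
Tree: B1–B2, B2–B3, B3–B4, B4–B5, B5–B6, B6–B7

No — edge (6,4) lies in no bag.

A tree decomposition must satisfy three properties: every vertex lies in some bag; for every edge, both endpoints lie together in some bag; and for every vertex, the bags containing it form a connected subtree. Here edge (6,4) lies in no bag, so the decomposition is invalid.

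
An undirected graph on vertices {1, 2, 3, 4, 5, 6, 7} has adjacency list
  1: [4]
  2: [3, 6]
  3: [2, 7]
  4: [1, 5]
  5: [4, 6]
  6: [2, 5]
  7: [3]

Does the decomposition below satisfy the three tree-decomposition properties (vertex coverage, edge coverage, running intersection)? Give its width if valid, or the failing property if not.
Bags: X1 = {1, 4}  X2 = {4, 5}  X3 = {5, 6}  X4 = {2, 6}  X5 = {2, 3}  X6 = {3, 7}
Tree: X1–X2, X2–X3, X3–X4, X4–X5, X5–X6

Checking the three conditions: (i) the bags cover all of {1, 2, 3, 4, 5, 6, 7}; (ii) for each edge, some bag contains both endpoints; (iii) the bags containing any fixed vertex form a subtree. All hold, so the decomposition is valid with width 2 − 1 = 1.

Yes; width 1.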